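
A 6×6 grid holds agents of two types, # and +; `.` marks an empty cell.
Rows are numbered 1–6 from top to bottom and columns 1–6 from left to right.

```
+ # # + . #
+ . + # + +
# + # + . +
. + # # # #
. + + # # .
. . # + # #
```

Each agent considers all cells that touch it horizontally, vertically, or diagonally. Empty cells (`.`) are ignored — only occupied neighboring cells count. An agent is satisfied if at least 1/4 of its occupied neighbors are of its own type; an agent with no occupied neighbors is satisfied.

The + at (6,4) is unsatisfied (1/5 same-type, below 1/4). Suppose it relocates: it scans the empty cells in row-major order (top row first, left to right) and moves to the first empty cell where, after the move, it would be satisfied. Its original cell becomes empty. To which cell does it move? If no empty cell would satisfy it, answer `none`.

Vacating (6,4). Empty cells in order:
  (1,5): 3/5 same-type → satisfied — stop here.

(1,5)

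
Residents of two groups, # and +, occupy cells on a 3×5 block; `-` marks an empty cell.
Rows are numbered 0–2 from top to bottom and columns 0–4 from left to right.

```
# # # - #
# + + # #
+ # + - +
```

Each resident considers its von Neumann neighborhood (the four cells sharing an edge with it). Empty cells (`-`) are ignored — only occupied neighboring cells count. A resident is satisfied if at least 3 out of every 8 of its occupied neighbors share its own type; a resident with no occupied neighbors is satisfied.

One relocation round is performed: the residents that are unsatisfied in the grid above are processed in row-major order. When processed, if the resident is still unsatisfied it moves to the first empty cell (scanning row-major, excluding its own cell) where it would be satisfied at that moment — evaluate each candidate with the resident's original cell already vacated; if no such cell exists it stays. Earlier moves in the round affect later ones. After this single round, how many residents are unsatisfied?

1

Initially unsatisfied (in order): (1,0), (1,1), (2,0), (2,1), (2,4).
  (1,0) → (0,3).
  (1,1) → (1,0).
  (2,0): now satisfied by earlier moves; stays.
  (2,1): no empty cell satisfies it; stays.
  (2,4) → (1,1).
Resulting grid:
# # # # #
+ + + # #
+ # + - -
Unsatisfied now: (2,1).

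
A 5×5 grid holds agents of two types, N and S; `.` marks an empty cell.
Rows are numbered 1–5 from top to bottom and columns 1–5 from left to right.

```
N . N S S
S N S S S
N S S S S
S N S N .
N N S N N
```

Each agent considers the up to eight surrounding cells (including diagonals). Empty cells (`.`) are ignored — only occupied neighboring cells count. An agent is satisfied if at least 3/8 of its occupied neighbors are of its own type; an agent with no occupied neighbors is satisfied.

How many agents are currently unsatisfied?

5

Row 1: (1,1)N 1/2 ✓ · (1,3)N 1/4 ✗ · (1,4)S 4/5 ✓ · (1,5)S 3/3 ✓
Row 2: (2,1)S 1/4 ✗ · (2,2)N 3/7 ✓ · (2,3)S 5/7 ✓ · (2,4)S 7/8 ✓ · (2,5)S 5/5 ✓
Row 3: (3,1)N 2/5 ✓ · (3,2)S 5/8 ✓ · (3,3)S 5/8 ✓ · (3,4)S 6/7 ✓ · (3,5)S 3/4 ✓
Row 4: (4,1)S 1/5 ✗ · (4,2)N 3/8 ✓ · (4,3)S 4/8 ✓ · (4,4)N 2/7 ✗
Row 5: (5,1)N 2/3 ✓ · (5,2)N 2/5 ✓ · (5,3)S 1/5 ✗ · (5,4)N 2/4 ✓ · (5,5)N 2/2 ✓
Unsatisfied: (1,3), (2,1), (4,1), (4,4), (5,3) — 5 in total.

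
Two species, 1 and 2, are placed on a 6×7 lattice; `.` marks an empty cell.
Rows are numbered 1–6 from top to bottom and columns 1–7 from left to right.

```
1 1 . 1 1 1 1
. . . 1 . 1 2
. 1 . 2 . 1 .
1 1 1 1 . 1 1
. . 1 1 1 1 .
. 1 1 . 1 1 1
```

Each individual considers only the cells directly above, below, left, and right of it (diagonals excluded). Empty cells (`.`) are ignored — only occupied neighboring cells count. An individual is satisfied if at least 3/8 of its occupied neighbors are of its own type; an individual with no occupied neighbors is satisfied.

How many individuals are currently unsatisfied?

(1,1)1 1/1 satisfied
(1,2)1 1/1 satisfied
(1,4)1 2/2 satisfied
(1,5)1 2/2 satisfied
(1,6)1 3/3 satisfied
(1,7)1 1/2 satisfied
(2,4)1 1/2 satisfied
(2,6)1 2/3 satisfied
(2,7)2 0/2 not
(3,2)1 1/1 satisfied
(3,4)2 0/2 not
(3,6)1 2/2 satisfied
(4,1)1 1/1 satisfied
(4,2)1 3/3 satisfied
(4,3)1 3/3 satisfied
(4,4)1 2/3 satisfied
(4,6)1 3/3 satisfied
(4,7)1 1/1 satisfied
(5,3)1 3/3 satisfied
(5,4)1 3/3 satisfied
(5,5)1 3/3 satisfied
(5,6)1 3/3 satisfied
(6,2)1 1/1 satisfied
(6,3)1 2/2 satisfied
(6,5)1 2/2 satisfied
(6,6)1 3/3 satisfied
(6,7)1 1/1 satisfied
Unsatisfied: (2,7), (3,4) — 2 in total.

2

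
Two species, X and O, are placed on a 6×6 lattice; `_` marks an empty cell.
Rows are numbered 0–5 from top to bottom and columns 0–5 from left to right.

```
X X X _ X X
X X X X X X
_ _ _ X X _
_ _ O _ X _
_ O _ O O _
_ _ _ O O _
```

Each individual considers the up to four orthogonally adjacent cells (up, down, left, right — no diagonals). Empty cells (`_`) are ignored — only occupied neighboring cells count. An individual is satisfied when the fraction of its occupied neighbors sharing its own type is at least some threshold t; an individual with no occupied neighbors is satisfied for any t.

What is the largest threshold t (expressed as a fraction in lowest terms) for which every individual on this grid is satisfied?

1/2

Row 0: (0,0)X 2/2 · (0,1)X 3/3 · (0,2)X 2/2 · (0,4)X 2/2 · (0,5)X 2/2
Row 1: (1,0)X 2/2 · (1,1)X 3/3 · (1,2)X 3/3 · (1,3)X 3/3 · (1,4)X 4/4 · (1,5)X 2/2
Row 2: (2,3)X 2/2 · (2,4)X 3/3
Row 3: (3,2)O — no occupied neighbors · (3,4)X 1/2
Row 4: (4,1)O — no occupied neighbors · (4,3)O 2/2 · (4,4)O 2/3
Row 5: (5,3)O 2/2 · (5,4)O 2/2
The smallest same-type fraction is 1/2 at (3,4), which reduces to 1/2. Any threshold above that leaves this individual unsatisfied.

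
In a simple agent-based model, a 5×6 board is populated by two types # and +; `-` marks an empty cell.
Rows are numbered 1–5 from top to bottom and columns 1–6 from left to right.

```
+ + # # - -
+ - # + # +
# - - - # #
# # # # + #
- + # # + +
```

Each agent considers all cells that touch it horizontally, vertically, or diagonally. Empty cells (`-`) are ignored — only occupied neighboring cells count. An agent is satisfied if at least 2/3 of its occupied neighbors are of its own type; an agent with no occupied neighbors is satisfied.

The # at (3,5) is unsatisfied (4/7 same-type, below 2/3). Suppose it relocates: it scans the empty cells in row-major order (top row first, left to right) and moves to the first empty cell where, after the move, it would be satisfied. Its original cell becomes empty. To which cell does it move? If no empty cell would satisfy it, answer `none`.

(3,2)

Vacating (3,5). Empty cells in order:
  (1,5): 2/4 same-type → still unsatisfied.
  (1,6): 1/2 same-type → still unsatisfied.
  (2,2): 3/6 same-type → still unsatisfied.
  (3,2): 5/6 same-type → satisfied — stop here.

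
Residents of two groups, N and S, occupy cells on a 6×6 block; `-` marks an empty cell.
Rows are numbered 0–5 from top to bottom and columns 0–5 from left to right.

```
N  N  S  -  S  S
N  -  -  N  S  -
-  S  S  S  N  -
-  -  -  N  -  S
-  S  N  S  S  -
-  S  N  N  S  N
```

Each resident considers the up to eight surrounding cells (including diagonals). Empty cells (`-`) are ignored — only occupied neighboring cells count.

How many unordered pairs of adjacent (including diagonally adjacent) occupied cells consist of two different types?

Scan each occupied cell's neighbors to the right and below (and the two forward diagonals) so each pair is counted once.
From row 0: 3 unlike of 9 pairs (running 3/9).
From row 1: 5 unlike of 7 pairs (running 8/16).
From row 2: 4 unlike of 7 pairs (running 12/23).
From row 3: 2 unlike of 4 pairs (running 14/27).
From row 4: 8 unlike of 14 pairs (running 22/41).
From row 5: 3 unlike of 4 pairs (running 25/45).
Total adjacent occupied pairs: 45; unlike-type pairs: 25.

25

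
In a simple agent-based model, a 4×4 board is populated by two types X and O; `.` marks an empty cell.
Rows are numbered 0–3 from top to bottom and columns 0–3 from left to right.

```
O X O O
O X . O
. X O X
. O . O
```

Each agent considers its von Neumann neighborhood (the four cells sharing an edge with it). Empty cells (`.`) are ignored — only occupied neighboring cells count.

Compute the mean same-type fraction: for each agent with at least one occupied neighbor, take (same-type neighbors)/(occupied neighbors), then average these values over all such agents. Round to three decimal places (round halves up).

(0,0)O 1/2
(0,1)X 1/3
(0,2)O 1/2
(0,3)O 2/2
(1,0)O 1/2
(1,1)X 2/3
(1,3)O 1/2
(2,1)X 1/3
(2,2)O 0/2
(2,3)X 0/3
(3,1)O 0/1
(3,3)O 0/1
Sum over 12 agents: 1/2 + 1/3 + 1/2 + 2/2 + 1/2 + 2/3 + 1/2 + 1/3 + 0/2 + 0/3 + 0/1 + 0/1 = 13/3; mean = 13/3 ÷ 12 = 13/36 = 0.361111… → 0.361.

0.361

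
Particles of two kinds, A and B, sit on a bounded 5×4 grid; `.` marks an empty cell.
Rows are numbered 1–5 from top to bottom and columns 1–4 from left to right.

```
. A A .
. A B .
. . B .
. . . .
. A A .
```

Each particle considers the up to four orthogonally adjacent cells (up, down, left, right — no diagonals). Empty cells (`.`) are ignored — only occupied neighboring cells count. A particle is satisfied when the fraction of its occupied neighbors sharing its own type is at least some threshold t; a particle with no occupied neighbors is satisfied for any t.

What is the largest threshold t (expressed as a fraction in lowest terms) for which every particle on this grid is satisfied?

1/3

(1,2)A 2/2
(1,3)A 1/2
(2,2)A 1/2
(2,3)B 1/3
(3,3)B 1/1
(5,2)A 1/1
(5,3)A 1/1
The smallest same-type fraction is 1/3 at (2,3), which reduces to 1/3. Any threshold above that leaves this particle unsatisfied.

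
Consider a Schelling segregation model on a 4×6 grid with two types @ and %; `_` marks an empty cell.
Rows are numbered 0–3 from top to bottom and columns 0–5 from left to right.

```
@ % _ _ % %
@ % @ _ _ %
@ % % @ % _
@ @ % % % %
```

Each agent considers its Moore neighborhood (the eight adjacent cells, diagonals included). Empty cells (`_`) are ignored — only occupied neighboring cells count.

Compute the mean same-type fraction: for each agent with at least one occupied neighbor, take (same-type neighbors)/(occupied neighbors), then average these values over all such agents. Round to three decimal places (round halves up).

0.597

(0,0)@ 1/3
(0,1)% 1/4
(0,4)% 2/2
(0,5)% 2/2
(1,0)@ 2/5
(1,1)% 3/7
(1,2)@ 1/5
(1,5)% 3/3
(2,0)@ 3/5
(2,1)% 3/8
(2,2)% 4/7
(2,3)@ 1/6
(2,4)% 4/5
(3,0)@ 2/3
(3,1)@ 2/5
(3,2)% 3/5
(3,3)% 4/5
(3,4)% 3/4
(3,5)% 2/2
Sum over 19 agents: 1/3 + 1/4 + 2/2 + 2/2 + 2/5 + 3/7 + 1/5 + 3/3 + 3/5 + 3/8 + 4/7 + 1/6 + 4/5 + 2/3 + 2/5 + 3/5 + 4/5 + 3/4 + 2/2 = 1361/120; mean = 1361/120 ÷ 19 = 1361/2280 = 0.596929… → 0.597.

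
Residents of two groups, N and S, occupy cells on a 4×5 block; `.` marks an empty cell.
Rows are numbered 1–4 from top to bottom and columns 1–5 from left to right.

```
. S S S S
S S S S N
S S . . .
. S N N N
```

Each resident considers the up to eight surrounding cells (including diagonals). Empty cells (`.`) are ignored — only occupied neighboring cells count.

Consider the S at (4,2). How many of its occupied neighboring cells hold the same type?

Occupied neighbors of (4,2): (3,1)=S, (3,2)=S, (4,3)=N.
Same type (S): 2 of 3.

2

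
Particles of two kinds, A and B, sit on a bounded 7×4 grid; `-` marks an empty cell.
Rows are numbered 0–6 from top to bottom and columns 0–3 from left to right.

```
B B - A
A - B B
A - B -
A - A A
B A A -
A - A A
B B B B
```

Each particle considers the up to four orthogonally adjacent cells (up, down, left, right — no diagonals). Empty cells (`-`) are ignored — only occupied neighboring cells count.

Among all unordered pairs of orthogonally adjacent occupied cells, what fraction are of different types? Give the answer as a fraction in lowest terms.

9/22

Scan each occupied cell's neighbors to the right and below so each pair is counted once.
Row 0: B(0,0)–B(0,1)= B(0,0)–A(1,0)≠ A(0,3)–B(1,3)≠  → 2/3 unlike.
Row 1: A(1,0)–A(2,0)= B(1,2)–B(1,3)= B(1,2)–B(2,2)=  → 0/3 unlike.
Row 2: A(2,0)–A(3,0)= B(2,2)–A(3,2)≠  → 1/2 unlike.
Row 3: A(3,0)–B(4,0)≠ A(3,2)–A(3,3)= A(3,2)–A(4,2)=  → 1/3 unlike.
Row 4: B(4,0)–A(4,1)≠ B(4,0)–A(5,0)≠ A(4,1)–A(4,2)= A(4,2)–A(5,2)=  → 2/4 unlike.
Row 5: A(5,0)–B(6,0)≠ A(5,2)–A(5,3)= A(5,2)–B(6,2)≠ A(5,3)–B(6,3)≠  → 3/4 unlike.
Row 6: B(6,0)–B(6,1)= B(6,1)–B(6,2)= B(6,2)–B(6,3)=  → 0/3 unlike.
Total adjacent occupied pairs: 22; unlike-type pairs: 9.
9/22 is already in lowest terms.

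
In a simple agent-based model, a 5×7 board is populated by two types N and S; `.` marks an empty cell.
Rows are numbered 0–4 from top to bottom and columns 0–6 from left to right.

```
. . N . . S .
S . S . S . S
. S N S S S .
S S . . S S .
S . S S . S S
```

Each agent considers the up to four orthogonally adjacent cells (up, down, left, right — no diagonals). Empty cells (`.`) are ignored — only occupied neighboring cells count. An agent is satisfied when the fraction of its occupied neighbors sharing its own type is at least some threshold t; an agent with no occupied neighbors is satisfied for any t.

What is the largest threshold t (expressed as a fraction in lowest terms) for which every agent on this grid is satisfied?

Row 0: (0,2)N 0/1 · (0,5)S — no occupied neighbors
Row 1: (1,0)S — no occupied neighbors · (1,2)S 0/2 · (1,4)S 1/1 · (1,6)S — no occupied neighbors
Row 2: (2,1)S 1/2 · (2,2)N 0/3 · (2,3)S 1/2 · (2,4)S 4/4 · (2,5)S 2/2
Row 3: (3,0)S 2/2 · (3,1)S 2/2 · (3,4)S 2/2 · (3,5)S 3/3
Row 4: (4,0)S 1/1 · (4,2)S 1/1 · (4,3)S 1/1 · (4,5)S 2/2 · (4,6)S 1/1
The smallest same-type fraction is 0/1 at (0,2), which reduces to 0/1. Any threshold above that leaves this agent unsatisfied.

0/1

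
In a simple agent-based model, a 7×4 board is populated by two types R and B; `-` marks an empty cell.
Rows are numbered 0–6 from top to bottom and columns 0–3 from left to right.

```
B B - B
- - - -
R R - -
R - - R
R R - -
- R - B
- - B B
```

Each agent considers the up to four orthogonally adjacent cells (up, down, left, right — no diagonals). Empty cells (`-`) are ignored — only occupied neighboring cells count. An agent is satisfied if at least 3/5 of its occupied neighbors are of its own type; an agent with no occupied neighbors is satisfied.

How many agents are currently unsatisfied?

0

(0,0)B 1/1 ✓
(0,1)B 1/1 ✓
(0,3)B 0/0 ✓
(2,0)R 2/2 ✓
(2,1)R 1/1 ✓
(3,0)R 2/2 ✓
(3,3)R 0/0 ✓
(4,0)R 2/2 ✓
(4,1)R 2/2 ✓
(5,1)R 1/1 ✓
(5,3)B 1/1 ✓
(6,2)B 1/1 ✓
(6,3)B 2/2 ✓
Every one meets the threshold.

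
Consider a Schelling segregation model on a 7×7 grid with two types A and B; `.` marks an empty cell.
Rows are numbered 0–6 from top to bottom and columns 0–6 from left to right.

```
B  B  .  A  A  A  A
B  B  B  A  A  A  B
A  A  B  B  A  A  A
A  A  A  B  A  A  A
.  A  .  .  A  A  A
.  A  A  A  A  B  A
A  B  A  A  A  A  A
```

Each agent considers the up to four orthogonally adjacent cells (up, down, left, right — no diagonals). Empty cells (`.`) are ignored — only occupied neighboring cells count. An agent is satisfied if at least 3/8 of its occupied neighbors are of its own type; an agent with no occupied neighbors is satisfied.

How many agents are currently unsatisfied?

(0,0)B 2/2 ✓
(0,1)B 2/2 ✓
(0,3)A 2/2 ✓
(0,4)A 3/3 ✓
(0,5)A 3/3 ✓
(0,6)A 1/2 ✓
(1,0)B 2/3 ✓
(1,1)B 3/4 ✓
(1,2)B 2/3 ✓
(1,3)A 2/4 ✓
(1,4)A 4/4 ✓
(1,5)A 3/4 ✓
(1,6)B 0/3 ✗
(2,0)A 2/3 ✓
(2,1)A 2/4 ✓
(2,2)B 2/4 ✓
(2,3)B 2/4 ✓
(2,4)A 3/4 ✓
(2,5)A 4/4 ✓
(2,6)A 2/3 ✓
(3,0)A 2/2 ✓
(3,1)A 4/4 ✓
(3,2)A 1/3 ✗
(3,3)B 1/3 ✗
(3,4)A 3/4 ✓
(3,5)A 4/4 ✓
(3,6)A 3/3 ✓
(4,1)A 2/2 ✓
(4,4)A 3/3 ✓
(4,5)A 3/4 ✓
(4,6)A 3/3 ✓
(5,1)A 2/3 ✓
(5,2)A 3/3 ✓
(5,3)A 3/3 ✓
(5,4)A 3/4 ✓
(5,5)B 0/4 ✗
(5,6)A 2/3 ✓
(6,0)A 0/1 ✗
(6,1)B 0/3 ✗
(6,2)A 2/3 ✓
(6,3)A 3/3 ✓
(6,4)A 3/3 ✓
(6,5)A 2/3 ✓
(6,6)A 2/2 ✓
Unsatisfied: (1,6), (3,2), (3,3), (5,5), (6,0), (6,1) — 6 in total.

6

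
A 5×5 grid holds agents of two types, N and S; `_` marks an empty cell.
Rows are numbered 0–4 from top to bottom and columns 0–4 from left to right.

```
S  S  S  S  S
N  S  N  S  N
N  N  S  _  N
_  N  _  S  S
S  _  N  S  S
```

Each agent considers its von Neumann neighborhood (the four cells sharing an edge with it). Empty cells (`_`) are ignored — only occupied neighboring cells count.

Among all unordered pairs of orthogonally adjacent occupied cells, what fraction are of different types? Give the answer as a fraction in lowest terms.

6/13

Scan each occupied cell's neighbors to the right and below so each pair is counted once.
From row 0: 3 unlike of 9 pairs (running 3/9).
From row 1: 6 unlike of 8 pairs (running 9/17).
From row 2: 2 unlike of 4 pairs (running 11/21).
From row 3: 0 unlike of 3 pairs (running 11/24).
From row 4: 1 unlike of 2 pairs (running 12/26).
Total adjacent occupied pairs: 26; unlike-type pairs: 12.
12/26 reduces to 6/13.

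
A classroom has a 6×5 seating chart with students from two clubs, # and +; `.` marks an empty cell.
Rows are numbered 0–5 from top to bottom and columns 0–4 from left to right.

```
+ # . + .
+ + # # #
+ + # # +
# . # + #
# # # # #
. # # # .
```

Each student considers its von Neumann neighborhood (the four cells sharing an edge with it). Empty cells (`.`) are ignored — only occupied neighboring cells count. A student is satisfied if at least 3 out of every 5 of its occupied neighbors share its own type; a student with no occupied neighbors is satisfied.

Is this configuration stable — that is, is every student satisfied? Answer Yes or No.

No

Row 0: (0,0)+ 1/2 not · (0,1)# 0/2 not · (0,3)+ 0/1 not
Row 1: (1,0)+ 3/3 satisfied · (1,1)+ 2/4 not · (1,2)# 2/3 satisfied · (1,3)# 3/4 satisfied · (1,4)# 1/2 not
Row 2: (2,0)+ 2/3 satisfied · (2,1)+ 2/3 satisfied · (2,2)# 3/4 satisfied · (2,3)# 2/4 not · (2,4)+ 0/3 not
Row 3: (3,0)# 1/2 not · (3,2)# 2/3 satisfied · (3,3)+ 0/4 not · (3,4)# 1/3 not
Row 4: (4,0)# 2/2 satisfied · (4,1)# 3/3 satisfied · (4,2)# 4/4 satisfied · (4,3)# 3/4 satisfied · (4,4)# 2/2 satisfied
Row 5: (5,1)# 2/2 satisfied · (5,2)# 3/3 satisfied · (5,3)# 2/2 satisfied
For instance (0,0) has only 1/2 same-type neighbors, below 3/5.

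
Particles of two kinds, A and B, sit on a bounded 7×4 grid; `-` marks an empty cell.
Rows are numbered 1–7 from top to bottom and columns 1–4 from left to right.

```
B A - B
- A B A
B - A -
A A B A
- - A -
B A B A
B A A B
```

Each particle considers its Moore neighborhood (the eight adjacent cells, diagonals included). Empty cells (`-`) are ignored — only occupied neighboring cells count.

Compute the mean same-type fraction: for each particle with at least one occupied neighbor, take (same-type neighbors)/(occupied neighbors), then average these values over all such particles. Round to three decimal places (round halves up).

Row 1: (1,1)B 0/2 · (1,2)A 1/3 · (1,4)B 1/2
Row 2: (2,2)A 2/5 · (2,3)B 1/5 · (2,4)A 1/3
Row 3: (3,1)B 0/3 · (3,3)A 4/6
Row 4: (4,1)A 1/2 · (4,2)A 3/5 · (4,3)B 0/4 · (4,4)A 2/3
Row 5: (5,3)A 4/6
Row 6: (6,1)B 1/3 · (6,2)A 3/6 · (6,3)B 1/6 · (6,4)A 2/4
Row 7: (7,1)B 1/3 · (7,2)A 2/5 · (7,3)A 3/5 · (7,4)B 1/3
Sum over 21 particles: 0/2 + 1/3 + 1/2 + 2/5 + 1/5 + 1/3 + 0/3 + 4/6 + 1/2 + 3/5 + 0/4 + 2/3 + 4/6 + 1/3 + 3/6 + 1/6 + 2/4 + 1/3 + 2/5 + 3/5 + 1/3 = 241/30; mean = 241/30 ÷ 21 = 241/630 = 0.382539… → 0.383.

0.383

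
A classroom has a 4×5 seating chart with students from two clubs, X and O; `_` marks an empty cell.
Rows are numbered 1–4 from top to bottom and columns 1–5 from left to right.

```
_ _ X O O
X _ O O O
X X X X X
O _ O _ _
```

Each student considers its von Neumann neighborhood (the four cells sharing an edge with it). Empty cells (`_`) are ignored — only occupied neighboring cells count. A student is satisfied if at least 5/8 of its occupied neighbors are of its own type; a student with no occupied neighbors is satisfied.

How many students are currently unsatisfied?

6

(1,3)X 0/2 not
(1,4)O 2/3 satisfied
(1,5)O 2/2 satisfied
(2,1)X 1/1 satisfied
(2,3)O 1/3 not
(2,4)O 3/4 satisfied
(2,5)O 2/3 satisfied
(3,1)X 2/3 satisfied
(3,2)X 2/2 satisfied
(3,3)X 2/4 not
(3,4)X 2/3 satisfied
(3,5)X 1/2 not
(4,1)O 0/1 not
(4,3)O 0/1 not
Unsatisfied: (1,3), (2,3), (3,3), (3,5), (4,1), (4,3) — 6 in total.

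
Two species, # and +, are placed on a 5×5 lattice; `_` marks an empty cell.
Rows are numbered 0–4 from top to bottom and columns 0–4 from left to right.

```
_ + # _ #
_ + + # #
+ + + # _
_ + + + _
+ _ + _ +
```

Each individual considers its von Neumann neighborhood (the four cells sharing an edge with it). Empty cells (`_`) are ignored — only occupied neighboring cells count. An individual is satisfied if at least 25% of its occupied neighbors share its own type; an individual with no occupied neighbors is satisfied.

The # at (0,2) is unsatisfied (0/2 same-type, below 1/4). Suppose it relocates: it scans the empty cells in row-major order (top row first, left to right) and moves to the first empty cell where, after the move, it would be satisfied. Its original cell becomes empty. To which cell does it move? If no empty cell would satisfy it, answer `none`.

(0,3)

Vacating (0,2). Empty cells in order:
  (0,0): 0/1 same-type → still unsatisfied.
  (0,3): 2/2 same-type → satisfied — stop here.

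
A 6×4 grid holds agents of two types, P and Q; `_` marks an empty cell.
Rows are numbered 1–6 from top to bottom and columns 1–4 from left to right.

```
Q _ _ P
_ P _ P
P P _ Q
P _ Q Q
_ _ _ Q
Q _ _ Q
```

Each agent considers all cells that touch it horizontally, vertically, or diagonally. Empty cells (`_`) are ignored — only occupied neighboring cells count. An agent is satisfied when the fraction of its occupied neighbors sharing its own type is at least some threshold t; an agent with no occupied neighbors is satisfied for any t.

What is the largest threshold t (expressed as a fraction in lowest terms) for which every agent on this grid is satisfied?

0/1

(1,1)Q 0/1
(1,4)P 1/1
(2,2)P 2/3
(2,4)P 1/2
(3,1)P 3/3
(3,2)P 3/4
(3,4)Q 2/3
(4,1)P 2/2
(4,3)Q 3/4
(4,4)Q 3/3
(5,4)Q 3/3
(6,1)Q — no occupied neighbors
(6,4)Q 1/1
The smallest same-type fraction is 0/1 at (1,1), which reduces to 0/1. Any threshold above that leaves this agent unsatisfied.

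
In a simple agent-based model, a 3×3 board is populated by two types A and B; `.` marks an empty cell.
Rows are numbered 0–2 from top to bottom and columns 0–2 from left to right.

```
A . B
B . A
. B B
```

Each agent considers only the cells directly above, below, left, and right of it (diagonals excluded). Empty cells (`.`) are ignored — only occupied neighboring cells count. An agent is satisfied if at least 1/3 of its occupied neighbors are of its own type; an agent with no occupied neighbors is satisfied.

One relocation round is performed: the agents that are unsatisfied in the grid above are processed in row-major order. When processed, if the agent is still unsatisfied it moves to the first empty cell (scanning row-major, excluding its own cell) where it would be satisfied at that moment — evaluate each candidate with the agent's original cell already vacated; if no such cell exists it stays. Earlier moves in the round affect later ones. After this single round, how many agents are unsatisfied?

Initially unsatisfied (in order): (0,0), (0,2), (1,0), (1,2).
  (0,0) → (1,1).
  (0,2) → (0,0).
  (1,0): now satisfied by earlier moves; stays.
  (1,2): now satisfied by earlier moves; stays.
Resulting grid:
B . .
B A A
. B B
All satisfied now.

0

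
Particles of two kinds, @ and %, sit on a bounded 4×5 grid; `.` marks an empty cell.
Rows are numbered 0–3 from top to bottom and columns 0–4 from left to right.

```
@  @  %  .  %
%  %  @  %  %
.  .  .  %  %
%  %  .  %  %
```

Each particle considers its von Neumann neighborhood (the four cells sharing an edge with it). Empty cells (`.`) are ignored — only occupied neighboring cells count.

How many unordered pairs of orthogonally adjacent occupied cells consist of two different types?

Scan each occupied cell's neighbors to the right and below so each pair is counted once.
Row 0: @(0,0)–@(0,1)= @(0,0)–%(1,0)≠ @(0,1)–%(0,2)≠ @(0,1)–%(1,1)≠ %(0,2)–@(1,2)≠ %(0,4)–%(1,4)=  → 4/6 unlike.
Row 1: %(1,0)–%(1,1)= %(1,1)–@(1,2)≠ @(1,2)–%(1,3)≠ %(1,3)–%(1,4)= %(1,3)–%(2,3)= %(1,4)–%(2,4)=  → 2/6 unlike.
Row 2: %(2,3)–%(2,4)= %(2,3)–%(3,3)= %(2,4)–%(3,4)=  → 0/3 unlike.
Row 3: %(3,0)–%(3,1)= %(3,3)–%(3,4)=  → 0/2 unlike.
Total adjacent occupied pairs: 17; unlike-type pairs: 6.

6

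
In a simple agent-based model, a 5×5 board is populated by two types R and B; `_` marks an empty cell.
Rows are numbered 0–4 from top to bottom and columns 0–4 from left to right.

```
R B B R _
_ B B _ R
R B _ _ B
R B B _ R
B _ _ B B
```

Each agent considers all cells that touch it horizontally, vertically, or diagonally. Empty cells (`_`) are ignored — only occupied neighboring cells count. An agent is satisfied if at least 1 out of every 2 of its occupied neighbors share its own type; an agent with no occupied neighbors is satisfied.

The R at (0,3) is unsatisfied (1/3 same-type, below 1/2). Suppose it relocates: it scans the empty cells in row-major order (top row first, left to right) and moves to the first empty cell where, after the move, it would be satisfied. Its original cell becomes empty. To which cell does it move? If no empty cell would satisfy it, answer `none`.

(0,4)

Vacating (0,3). Empty cells in order:
  (0,4): 1/1 same-type → satisfied — stop here.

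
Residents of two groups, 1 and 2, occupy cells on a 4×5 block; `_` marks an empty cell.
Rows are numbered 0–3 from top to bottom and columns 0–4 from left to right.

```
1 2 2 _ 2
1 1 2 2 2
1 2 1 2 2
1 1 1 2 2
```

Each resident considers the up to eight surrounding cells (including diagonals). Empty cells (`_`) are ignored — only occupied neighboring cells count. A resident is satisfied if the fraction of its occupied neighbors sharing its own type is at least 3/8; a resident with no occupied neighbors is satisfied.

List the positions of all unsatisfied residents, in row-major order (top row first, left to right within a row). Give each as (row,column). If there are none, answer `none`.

(2,1)

Row 0: (0,0)1 2/3 ok · (0,1)2 2/5 ok · (0,2)2 3/4 ok · (0,4)2 2/2 ok
Row 1: (1,0)1 3/5 ok · (1,1)1 4/8 ok · (1,2)2 5/7 ok · (1,3)2 6/7 ok · (1,4)2 4/4 ok
Row 2: (2,0)1 4/5 ok · (2,1)2 1/8 unhappy · (2,2)1 3/8 ok · (2,3)2 6/8 ok · (2,4)2 5/5 ok
Row 3: (3,0)1 2/3 ok · (3,1)1 4/5 ok · (3,2)1 2/5 ok · (3,3)2 3/5 ok · (3,4)2 3/3 ok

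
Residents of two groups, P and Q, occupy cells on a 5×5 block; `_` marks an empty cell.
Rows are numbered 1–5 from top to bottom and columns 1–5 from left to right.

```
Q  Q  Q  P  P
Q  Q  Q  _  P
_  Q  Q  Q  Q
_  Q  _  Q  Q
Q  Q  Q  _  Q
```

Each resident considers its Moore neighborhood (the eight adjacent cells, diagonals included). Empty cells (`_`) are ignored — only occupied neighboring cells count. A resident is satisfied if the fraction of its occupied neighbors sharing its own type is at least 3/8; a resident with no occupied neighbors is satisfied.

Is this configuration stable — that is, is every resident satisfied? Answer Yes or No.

(1,1)Q 3/3 ✓
(1,2)Q 5/5 ✓
(1,3)Q 3/4 ✓
(1,4)P 2/4 ✓
(1,5)P 2/2 ✓
(2,1)Q 4/4 ✓
(2,2)Q 7/7 ✓
(2,3)Q 6/7 ✓
(2,5)P 2/4 ✓
(3,2)Q 5/5 ✓
(3,3)Q 6/6 ✓
(3,4)Q 5/6 ✓
(3,5)Q 3/4 ✓
(4,2)Q 5/5 ✓
(4,4)Q 6/6 ✓
(4,5)Q 4/4 ✓
(5,1)Q 2/2 ✓
(5,2)Q 3/3 ✓
(5,3)Q 3/3 ✓
(5,5)Q 2/2 ✓
All meet the threshold, so the configuration is stable.

Yes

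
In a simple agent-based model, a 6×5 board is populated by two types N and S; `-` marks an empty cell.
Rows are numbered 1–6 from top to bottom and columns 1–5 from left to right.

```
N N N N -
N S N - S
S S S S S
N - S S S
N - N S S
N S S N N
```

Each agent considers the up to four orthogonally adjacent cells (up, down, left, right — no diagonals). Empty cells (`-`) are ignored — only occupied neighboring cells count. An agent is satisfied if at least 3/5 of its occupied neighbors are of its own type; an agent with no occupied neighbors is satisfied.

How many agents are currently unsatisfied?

12

Row 1: (1,1)N 2/2 satisfied · (1,2)N 2/3 satisfied · (1,3)N 3/3 satisfied · (1,4)N 1/1 satisfied
Row 2: (2,1)N 1/3 not · (2,2)S 1/4 not · (2,3)N 1/3 not · (2,5)S 1/1 satisfied
Row 3: (3,1)S 1/3 not · (3,2)S 3/3 satisfied · (3,3)S 3/4 satisfied · (3,4)S 3/3 satisfied · (3,5)S 3/3 satisfied
Row 4: (4,1)N 1/2 not · (4,3)S 2/3 satisfied · (4,4)S 4/4 satisfied · (4,5)S 3/3 satisfied
Row 5: (5,1)N 2/2 satisfied · (5,3)N 0/3 not · (5,4)S 2/4 not · (5,5)S 2/3 satisfied
Row 6: (6,1)N 1/2 not · (6,2)S 1/2 not · (6,3)S 1/3 not · (6,4)N 1/3 not · (6,5)N 1/2 not
Unsatisfied: (2,1), (2,2), (2,3), (3,1), (4,1), (5,3), (5,4), (6,1), (6,2), (6,3), (6,4), (6,5) — 12 in total.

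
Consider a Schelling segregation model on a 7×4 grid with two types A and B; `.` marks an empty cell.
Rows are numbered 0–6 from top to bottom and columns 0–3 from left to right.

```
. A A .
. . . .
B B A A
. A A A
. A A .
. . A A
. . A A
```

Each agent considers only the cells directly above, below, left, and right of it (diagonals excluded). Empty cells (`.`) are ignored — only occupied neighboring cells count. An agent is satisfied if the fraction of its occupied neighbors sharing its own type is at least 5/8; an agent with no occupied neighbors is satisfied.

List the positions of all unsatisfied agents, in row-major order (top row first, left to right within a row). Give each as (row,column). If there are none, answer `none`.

(2,1)

(0,1)A 1/1 ✓
(0,2)A 1/1 ✓
(2,0)B 1/1 ✓
(2,1)B 1/3 ✗
(2,2)A 2/3 ✓
(2,3)A 2/2 ✓
(3,1)A 2/3 ✓
(3,2)A 4/4 ✓
(3,3)A 2/2 ✓
(4,1)A 2/2 ✓
(4,2)A 3/3 ✓
(5,2)A 3/3 ✓
(5,3)A 2/2 ✓
(6,2)A 2/2 ✓
(6,3)A 2/2 ✓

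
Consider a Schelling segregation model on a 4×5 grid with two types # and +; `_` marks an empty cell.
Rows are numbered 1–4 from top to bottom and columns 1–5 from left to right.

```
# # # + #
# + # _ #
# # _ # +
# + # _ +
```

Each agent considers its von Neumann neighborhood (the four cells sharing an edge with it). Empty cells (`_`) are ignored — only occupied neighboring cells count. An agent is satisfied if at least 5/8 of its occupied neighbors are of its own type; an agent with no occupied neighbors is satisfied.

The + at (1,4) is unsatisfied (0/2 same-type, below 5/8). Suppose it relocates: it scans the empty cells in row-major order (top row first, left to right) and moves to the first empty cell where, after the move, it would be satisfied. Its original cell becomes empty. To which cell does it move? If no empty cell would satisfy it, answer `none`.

none

Vacating (1,4). Empty cells in order:
  (2,4): 0/3 same-type → still unsatisfied.
  (3,3): 0/4 same-type → still unsatisfied.
  (4,4): 1/3 same-type → still unsatisfied.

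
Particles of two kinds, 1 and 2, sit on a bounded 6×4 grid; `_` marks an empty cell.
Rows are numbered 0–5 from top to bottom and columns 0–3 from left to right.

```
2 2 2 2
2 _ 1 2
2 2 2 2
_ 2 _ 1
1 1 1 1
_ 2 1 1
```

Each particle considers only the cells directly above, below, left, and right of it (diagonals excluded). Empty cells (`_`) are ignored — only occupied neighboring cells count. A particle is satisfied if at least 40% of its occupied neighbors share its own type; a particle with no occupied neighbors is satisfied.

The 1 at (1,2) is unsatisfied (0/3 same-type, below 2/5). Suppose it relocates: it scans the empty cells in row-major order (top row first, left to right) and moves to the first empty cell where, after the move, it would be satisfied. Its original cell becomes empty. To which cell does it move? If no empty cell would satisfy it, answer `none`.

(3,2)

Vacating (1,2). Empty cells in order:
  (1,1): 0/3 same-type → still unsatisfied.
  (3,0): 1/3 same-type → still unsatisfied.
  (3,2): 2/4 same-type → satisfied — stop here.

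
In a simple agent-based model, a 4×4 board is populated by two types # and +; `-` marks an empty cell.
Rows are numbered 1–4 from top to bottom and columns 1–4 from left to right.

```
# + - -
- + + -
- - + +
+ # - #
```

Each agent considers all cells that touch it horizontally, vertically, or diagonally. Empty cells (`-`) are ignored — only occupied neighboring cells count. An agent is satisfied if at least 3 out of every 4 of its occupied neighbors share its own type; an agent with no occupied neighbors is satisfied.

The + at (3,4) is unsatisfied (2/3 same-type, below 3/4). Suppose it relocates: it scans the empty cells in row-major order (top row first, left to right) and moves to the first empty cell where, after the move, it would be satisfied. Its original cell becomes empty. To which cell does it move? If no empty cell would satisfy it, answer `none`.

Vacating (3,4). Empty cells in order:
  (1,3): 3/3 same-type → satisfied — stop here.

(1,3)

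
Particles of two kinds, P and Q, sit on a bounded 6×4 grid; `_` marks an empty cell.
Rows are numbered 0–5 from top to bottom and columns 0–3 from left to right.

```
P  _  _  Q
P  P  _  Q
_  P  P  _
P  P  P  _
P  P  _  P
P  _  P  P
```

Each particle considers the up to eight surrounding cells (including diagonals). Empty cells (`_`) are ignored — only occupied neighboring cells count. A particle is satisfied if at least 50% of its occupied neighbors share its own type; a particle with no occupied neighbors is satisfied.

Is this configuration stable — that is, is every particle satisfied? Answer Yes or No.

Yes

(0,0)P 2/2 ok
(0,3)Q 1/1 ok
(1,0)P 3/3 ok
(1,1)P 4/4 ok
(1,3)Q 1/2 ok
(2,1)P 6/6 ok
(2,2)P 4/5 ok
(3,0)P 4/4 ok
(3,1)P 6/6 ok
(3,2)P 5/5 ok
(4,0)P 4/4 ok
(4,1)P 6/6 ok
(4,3)P 3/3 ok
(5,0)P 2/2 ok
(5,2)P 3/3 ok
(5,3)P 2/2 ok
All meet the threshold, so the configuration is stable.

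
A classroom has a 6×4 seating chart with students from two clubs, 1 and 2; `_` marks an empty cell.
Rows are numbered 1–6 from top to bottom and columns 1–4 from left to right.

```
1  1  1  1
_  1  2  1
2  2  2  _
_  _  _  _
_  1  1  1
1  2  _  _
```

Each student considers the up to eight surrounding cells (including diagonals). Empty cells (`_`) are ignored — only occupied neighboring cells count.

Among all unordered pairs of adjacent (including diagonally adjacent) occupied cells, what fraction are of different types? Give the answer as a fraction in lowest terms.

4/9

Scan each occupied cell's neighbors to the right and below (and the two forward diagonals) so each pair is counted once.
From row 1: 3 unlike of 11 pairs (running 3/11).
From row 2: 6 unlike of 8 pairs (running 9/19).
From row 3: 0 unlike of 2 pairs (running 9/21).
From row 5: 2 unlike of 5 pairs (running 11/26).
From row 6: 1 unlike of 1 pairs (running 12/27).
Total adjacent occupied pairs: 27; unlike-type pairs: 12.
12/27 reduces to 4/9.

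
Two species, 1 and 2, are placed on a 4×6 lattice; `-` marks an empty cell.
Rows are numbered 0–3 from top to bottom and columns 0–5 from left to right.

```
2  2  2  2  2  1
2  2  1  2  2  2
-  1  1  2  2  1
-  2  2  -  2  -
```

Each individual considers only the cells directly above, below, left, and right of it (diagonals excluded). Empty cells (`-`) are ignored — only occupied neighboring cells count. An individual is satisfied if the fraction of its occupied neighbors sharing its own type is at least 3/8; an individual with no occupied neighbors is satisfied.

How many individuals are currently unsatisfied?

5

Row 0: (0,0)2 2/2 satisfied · (0,1)2 3/3 satisfied · (0,2)2 2/3 satisfied · (0,3)2 3/3 satisfied · (0,4)2 2/3 satisfied · (0,5)1 0/2 not
Row 1: (1,0)2 2/2 satisfied · (1,1)2 2/4 satisfied · (1,2)1 1/4 not · (1,3)2 3/4 satisfied · (1,4)2 4/4 satisfied · (1,5)2 1/3 not
Row 2: (2,1)1 1/3 not · (2,2)1 2/4 satisfied · (2,3)2 2/3 satisfied · (2,4)2 3/4 satisfied · (2,5)1 0/2 not
Row 3: (3,1)2 1/2 satisfied · (3,2)2 1/2 satisfied · (3,4)2 1/1 satisfied
Unsatisfied: (0,5), (1,2), (1,5), (2,1), (2,5) — 5 in total.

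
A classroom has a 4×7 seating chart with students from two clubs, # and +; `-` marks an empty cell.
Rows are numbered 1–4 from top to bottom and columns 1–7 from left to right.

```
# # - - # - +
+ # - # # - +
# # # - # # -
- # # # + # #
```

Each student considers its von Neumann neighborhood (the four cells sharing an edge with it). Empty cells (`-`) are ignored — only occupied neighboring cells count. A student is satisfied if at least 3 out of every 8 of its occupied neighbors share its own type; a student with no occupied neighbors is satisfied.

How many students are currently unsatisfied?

(1,1)# 1/2 ok
(1,2)# 2/2 ok
(1,5)# 1/1 ok
(1,7)+ 1/1 ok
(2,1)+ 0/3 unhappy
(2,2)# 2/3 ok
(2,4)# 1/1 ok
(2,5)# 3/3 ok
(2,7)+ 1/1 ok
(3,1)# 1/2 ok
(3,2)# 4/4 ok
(3,3)# 2/2 ok
(3,5)# 2/3 ok
(3,6)# 2/2 ok
(4,2)# 2/2 ok
(4,3)# 3/3 ok
(4,4)# 1/2 ok
(4,5)+ 0/3 unhappy
(4,6)# 2/3 ok
(4,7)# 1/1 ok
Unsatisfied: (2,1), (4,5) — 2 in total.

2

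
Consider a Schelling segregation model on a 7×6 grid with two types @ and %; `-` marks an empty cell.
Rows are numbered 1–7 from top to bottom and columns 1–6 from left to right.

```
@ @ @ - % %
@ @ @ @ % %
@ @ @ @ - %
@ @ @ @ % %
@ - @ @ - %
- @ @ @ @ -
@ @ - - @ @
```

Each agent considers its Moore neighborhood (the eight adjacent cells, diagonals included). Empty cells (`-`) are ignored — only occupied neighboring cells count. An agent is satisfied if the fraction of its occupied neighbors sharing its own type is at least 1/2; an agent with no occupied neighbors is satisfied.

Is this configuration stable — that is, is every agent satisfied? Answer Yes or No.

Yes

(1,1)@ 3/3 ✓
(1,2)@ 5/5 ✓
(1,3)@ 4/4 ✓
(1,5)% 3/4 ✓
(1,6)% 3/3 ✓
(2,1)@ 5/5 ✓
(2,2)@ 8/8 ✓
(2,3)@ 7/7 ✓
(2,4)@ 4/6 ✓
(2,5)% 4/6 ✓
(2,6)% 4/4 ✓
(3,1)@ 5/5 ✓
(3,2)@ 8/8 ✓
(3,3)@ 8/8 ✓
(3,4)@ 5/7 ✓
(3,6)% 4/4 ✓
(4,1)@ 4/4 ✓
(4,2)@ 7/7 ✓
(4,3)@ 7/7 ✓
(4,4)@ 5/6 ✓
(4,5)% 3/6 ✓
(4,6)% 3/3 ✓
(5,1)@ 3/3 ✓
(5,3)@ 7/7 ✓
(5,4)@ 6/7 ✓
(5,6)% 2/3 ✓
(6,2)@ 5/5 ✓
(6,3)@ 5/5 ✓
(6,4)@ 5/5 ✓
(6,5)@ 4/5 ✓
(7,1)@ 2/2 ✓
(7,2)@ 3/3 ✓
(7,5)@ 3/3 ✓
(7,6)@ 2/2 ✓
All meet the threshold, so the configuration is stable.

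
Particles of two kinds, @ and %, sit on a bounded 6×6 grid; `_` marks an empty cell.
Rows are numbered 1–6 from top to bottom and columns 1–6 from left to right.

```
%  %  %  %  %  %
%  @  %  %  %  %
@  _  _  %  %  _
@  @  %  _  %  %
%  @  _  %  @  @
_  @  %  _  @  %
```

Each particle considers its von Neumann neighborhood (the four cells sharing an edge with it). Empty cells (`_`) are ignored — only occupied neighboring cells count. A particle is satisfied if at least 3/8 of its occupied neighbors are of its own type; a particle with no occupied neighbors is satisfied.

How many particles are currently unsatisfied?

8

Row 1: (1,1)% 2/2 satisfied · (1,2)% 2/3 satisfied · (1,3)% 3/3 satisfied · (1,4)% 3/3 satisfied · (1,5)% 3/3 satisfied · (1,6)% 2/2 satisfied
Row 2: (2,1)% 1/3 not · (2,2)@ 0/3 not · (2,3)% 2/3 satisfied · (2,4)% 4/4 satisfied · (2,5)% 4/4 satisfied · (2,6)% 2/2 satisfied
Row 3: (3,1)@ 1/2 satisfied · (3,4)% 2/2 satisfied · (3,5)% 3/3 satisfied
Row 4: (4,1)@ 2/3 satisfied · (4,2)@ 2/3 satisfied · (4,3)% 0/1 not · (4,5)% 2/3 satisfied · (4,6)% 1/2 satisfied
Row 5: (5,1)% 0/2 not · (5,2)@ 2/3 satisfied · (5,4)% 0/1 not · (5,5)@ 2/4 satisfied · (5,6)@ 1/3 not
Row 6: (6,2)@ 1/2 satisfied · (6,3)% 0/1 not · (6,5)@ 1/2 satisfied · (6,6)% 0/2 not
Unsatisfied: (2,1), (2,2), (4,3), (5,1), (5,4), (5,6), (6,3), (6,6) — 8 in total.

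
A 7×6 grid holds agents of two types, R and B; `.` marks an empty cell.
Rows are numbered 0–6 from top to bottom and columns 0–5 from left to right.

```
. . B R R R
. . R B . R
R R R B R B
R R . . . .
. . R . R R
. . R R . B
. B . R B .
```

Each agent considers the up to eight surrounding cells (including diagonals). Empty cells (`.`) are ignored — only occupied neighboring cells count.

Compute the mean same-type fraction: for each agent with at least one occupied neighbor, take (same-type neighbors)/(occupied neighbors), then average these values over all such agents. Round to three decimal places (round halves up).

0.595

Row 0: (0,2)B 1/3 · (0,3)R 2/4 · (0,4)R 3/4 · (0,5)R 2/2
Row 1: (1,2)R 3/6 · (1,3)B 2/7 · (1,5)R 3/4
Row 2: (2,0)R 3/3 · (2,1)R 5/5 · (2,2)R 3/5 · (2,3)B 1/4 · (2,4)R 1/4 · (2,5)B 0/2
Row 3: (3,0)R 3/3 · (3,1)R 5/5
Row 4: (4,2)R 3/3 · (4,4)R 2/3 · (4,5)R 1/2
Row 5: (5,2)R 3/4 · (5,3)R 4/5 · (5,5)B 1/3
Row 6: (6,1)B 0/1 · (6,3)R 2/3 · (6,4)B 1/3
Sum over 24 agents: 1/3 + 2/4 + 3/4 + 2/2 + 3/6 + 2/7 + 3/4 + 3/3 + 5/5 + 3/5 + 1/4 + 1/4 + 0/2 + 3/3 + 5/5 + 3/3 + 2/3 + 1/2 + 3/4 + 4/5 + 1/3 + 0/1 + 2/3 + 1/3 = 5993/420; mean = 5993/420 ÷ 24 = 5993/10080 = 0.594543… → 0.595.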